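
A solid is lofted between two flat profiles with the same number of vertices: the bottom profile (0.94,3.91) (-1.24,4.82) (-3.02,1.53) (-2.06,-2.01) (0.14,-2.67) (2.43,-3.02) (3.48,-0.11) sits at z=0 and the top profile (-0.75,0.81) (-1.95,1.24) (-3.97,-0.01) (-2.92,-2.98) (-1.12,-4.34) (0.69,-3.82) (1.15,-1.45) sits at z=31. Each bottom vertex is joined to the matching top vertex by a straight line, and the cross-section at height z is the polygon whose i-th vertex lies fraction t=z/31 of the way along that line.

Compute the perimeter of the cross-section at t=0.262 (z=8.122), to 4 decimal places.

Cross-section at t=0.262: each vertex is (1-t)·p0[i] + t·p1[i].
  v1: (1-0.262)·(0.94,3.91) + 0.262·(-0.75,0.81) = (0.4972,3.0978)
  v2: (1-0.262)·(-1.24,4.82) + 0.262·(-1.95,1.24) = (-1.4260,3.8820)
  v3: (1-0.262)·(-3.02,1.53) + 0.262·(-3.97,-0.01) = (-3.2689,1.1265)
  v4: (1-0.262)·(-2.06,-2.01) + 0.262·(-2.92,-2.98) = (-2.2853,-2.2641)
  v5: (1-0.262)·(0.14,-2.67) + 0.262·(-1.12,-4.34) = (-0.1901,-3.1075)
  v6: (1-0.262)·(2.43,-3.02) + 0.262·(0.69,-3.82) = (1.9741,-3.2296)
  v7: (1-0.262)·(3.48,-0.11) + 0.262·(1.15,-1.45) = (2.8695,-0.4611)
Perimeter = Σ |v_{i+1} − v_i|:
  edge 1→2: √(-1.9232² + 0.7842²) = 2.0770 (running 2.0770)
  edge 2→3: √(-1.8429² + -2.7555²) = 3.3150 (running 5.3920)
  edge 3→4: √(0.9836² + -3.3907²) = 3.5304 (running 8.9224)
  edge 4→5: √(2.0952² + -0.8434²) = 2.2586 (running 11.1810)
  edge 5→6: √(2.1642² + -0.1221²) = 2.1677 (running 13.3487)
  edge 6→7: √(0.8954² + 2.7685²) = 2.9097 (running 16.2584)
  edge 7→1: √(-2.3723² + 3.5589²) = 4.2771 (running 20.5355)
Perimeter = 20.5355

Perimeter at t=0.262: 20.5355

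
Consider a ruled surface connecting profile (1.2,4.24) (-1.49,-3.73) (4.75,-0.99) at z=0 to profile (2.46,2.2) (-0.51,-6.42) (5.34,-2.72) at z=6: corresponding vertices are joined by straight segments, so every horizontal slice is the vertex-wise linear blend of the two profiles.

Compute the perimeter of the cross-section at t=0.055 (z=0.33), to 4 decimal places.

Perimeter at t=0.055: 21.5537

Cross-section at t=0.055: each vertex is (1-t)·p0[i] + t·p1[i].
  v1: (1-0.055)·(1.2,4.24) + 0.055·(2.46,2.2) = (1.2693,4.1278)
  v2: (1-0.055)·(-1.49,-3.73) + 0.055·(-0.51,-6.42) = (-1.4361,-3.8779)
  v3: (1-0.055)·(4.75,-0.99) + 0.055·(5.34,-2.72) = (4.7824,-1.0852)
Perimeter = Σ |v_{i+1} − v_i|:
  edge 1→2: √(-2.7054² + -8.0058²) = 8.4505 (running 8.4505)
  edge 2→3: √(6.2185² + 2.7928²) = 6.8169 (running 15.2674)
  edge 3→1: √(-3.5131² + 5.2130²) = 6.2863 (running 21.5537)
Perimeter = 21.5537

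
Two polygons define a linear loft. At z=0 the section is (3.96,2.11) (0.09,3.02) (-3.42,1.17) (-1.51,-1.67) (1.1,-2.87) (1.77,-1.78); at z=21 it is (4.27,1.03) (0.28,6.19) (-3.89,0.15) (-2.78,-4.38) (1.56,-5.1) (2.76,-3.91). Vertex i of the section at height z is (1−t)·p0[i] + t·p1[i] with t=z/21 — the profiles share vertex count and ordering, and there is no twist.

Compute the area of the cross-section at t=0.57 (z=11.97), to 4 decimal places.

Area at t=0.57: 42.9256

Cross-section at t=0.57: each vertex is (1-t)·p0[i] + t·p1[i].
  v1: (1-0.57)·(3.96,2.11) + 0.57·(4.27,1.03) = (4.1367,1.4944)
  v2: (1-0.57)·(0.09,3.02) + 0.57·(0.28,6.19) = (0.1983,4.8269)
  v3: (1-0.57)·(-3.42,1.17) + 0.57·(-3.89,0.15) = (-3.6879,0.5886)
  v4: (1-0.57)·(-1.51,-1.67) + 0.57·(-2.78,-4.38) = (-2.2339,-3.2147)
  v5: (1-0.57)·(1.1,-2.87) + 0.57·(1.56,-5.1) = (1.3622,-4.1411)
  v6: (1-0.57)·(1.77,-1.78) + 0.57·(2.76,-3.91) = (2.3343,-2.9941)
Shoelace sum Σ(x_i·y_{i+1} − x_{i+1}·y_i):
  i=1: 4.1367·4.8269 − 0.1983·1.4944 = +19.6711 (running +19.6711)
  i=2: 0.1983·0.5886 − -3.6879·4.8269 = +17.9178 (running +37.5889)
  i=3: -3.6879·-3.2147 − -2.2339·0.5886 = +13.1704 (running +50.7593)
  i=4: -2.2339·-4.1411 − 1.3622·-3.2147 = +13.6299 (running +64.3892)
  i=5: 1.3622·-2.9941 − 2.3343·-4.1411 = +5.5880 (running +69.9772)
  i=6: 2.3343·1.4944 − 4.1367·-2.9941 = +15.8741 (running +85.8513)
Area = |Σ|/2 = |85.8513|/2 = 42.9256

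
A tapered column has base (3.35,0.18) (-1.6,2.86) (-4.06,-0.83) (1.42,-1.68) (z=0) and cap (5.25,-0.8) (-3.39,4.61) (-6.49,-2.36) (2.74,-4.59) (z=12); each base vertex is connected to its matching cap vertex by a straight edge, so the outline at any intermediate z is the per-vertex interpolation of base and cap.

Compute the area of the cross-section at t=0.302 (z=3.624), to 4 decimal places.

Cross-section at t=0.302: each vertex is (1-t)·p0[i] + t·p1[i].
  v1: (1-0.302)·(3.35,0.18) + 0.302·(5.25,-0.8) = (3.9238,-0.1160)
  v2: (1-0.302)·(-1.6,2.86) + 0.302·(-3.39,4.61) = (-2.1406,3.3885)
  v3: (1-0.302)·(-4.06,-0.83) + 0.302·(-6.49,-2.36) = (-4.7939,-1.2921)
  v4: (1-0.302)·(1.42,-1.68) + 0.302·(2.74,-4.59) = (1.8186,-2.5588)
Shoelace sum Σ(x_i·y_{i+1} − x_{i+1}·y_i):
  i=1: 3.9238·3.3885 − -2.1406·-0.1160 = +13.0476 (running +13.0476)
  i=2: -2.1406·-1.2921 − -4.7939·3.3885 = +19.0098 (running +32.0573)
  i=3: -4.7939·-2.5588 − 1.8186·-1.2921 = +14.6164 (running +46.6737)
  i=4: 1.8186·-0.1160 − 3.9238·-2.5588 = +9.8294 (running +56.5032)
Area = |Σ|/2 = |56.5032|/2 = 28.2516

Area at t=0.302: 28.2516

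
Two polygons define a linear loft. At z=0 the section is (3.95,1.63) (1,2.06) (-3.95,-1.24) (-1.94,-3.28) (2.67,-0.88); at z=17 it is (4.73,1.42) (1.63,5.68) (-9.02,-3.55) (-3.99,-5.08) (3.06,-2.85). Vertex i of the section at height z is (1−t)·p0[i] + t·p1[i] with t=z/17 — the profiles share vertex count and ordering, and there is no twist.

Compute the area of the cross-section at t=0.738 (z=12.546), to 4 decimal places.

Area at t=0.738: 56.6124

Cross-section at t=0.738: each vertex is (1-t)·p0[i] + t·p1[i].
  v1: (1-0.738)·(3.95,1.63) + 0.738·(4.73,1.42) = (4.5256,1.4750)
  v2: (1-0.738)·(1,2.06) + 0.738·(1.63,5.68) = (1.4649,4.7316)
  v3: (1-0.738)·(-3.95,-1.24) + 0.738·(-9.02,-3.55) = (-7.6917,-2.9448)
  v4: (1-0.738)·(-1.94,-3.28) + 0.738·(-3.99,-5.08) = (-3.4529,-4.6084)
  v5: (1-0.738)·(2.67,-0.88) + 0.738·(3.06,-2.85) = (2.9578,-2.3339)
Shoelace sum Σ(x_i·y_{i+1} − x_{i+1}·y_i):
  i=1: 4.5256·4.7316 − 1.4649·1.4750 = +19.2525 (running +19.2525)
  i=2: 1.4649·-2.9448 − -7.6917·4.7316 = +32.0796 (running +51.3321)
  i=3: -7.6917·-4.6084 − -3.4529·-2.9448 = +25.2782 (running +76.6104)
  i=4: -3.4529·-2.3339 − 2.9578·-4.6084 = +21.6894 (running +98.2998)
  i=5: 2.9578·1.4750 − 4.5256·-2.3339 = +14.9251 (running +113.2248)
Area = |Σ|/2 = |113.2248|/2 = 56.6124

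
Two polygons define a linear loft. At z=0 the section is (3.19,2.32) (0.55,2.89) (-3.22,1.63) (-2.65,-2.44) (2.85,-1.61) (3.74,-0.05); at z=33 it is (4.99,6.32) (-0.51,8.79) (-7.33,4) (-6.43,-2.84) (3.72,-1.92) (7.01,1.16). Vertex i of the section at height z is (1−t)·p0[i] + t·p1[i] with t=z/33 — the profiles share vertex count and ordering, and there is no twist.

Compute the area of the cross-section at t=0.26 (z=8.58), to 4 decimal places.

Area at t=0.26: 45.4586

Cross-section at t=0.26: each vertex is (1-t)·p0[i] + t·p1[i].
  v1: (1-0.26)·(3.19,2.32) + 0.26·(4.99,6.32) = (3.6580,3.3600)
  v2: (1-0.26)·(0.55,2.89) + 0.26·(-0.51,8.79) = (0.2744,4.4240)
  v3: (1-0.26)·(-3.22,1.63) + 0.26·(-7.33,4) = (-4.2886,2.2462)
  v4: (1-0.26)·(-2.65,-2.44) + 0.26·(-6.43,-2.84) = (-3.6328,-2.5440)
  v5: (1-0.26)·(2.85,-1.61) + 0.26·(3.72,-1.92) = (3.0762,-1.6906)
  v6: (1-0.26)·(3.74,-0.05) + 0.26·(7.01,1.16) = (4.5902,0.2646)
Shoelace sum Σ(x_i·y_{i+1} − x_{i+1}·y_i):
  i=1: 3.6580·4.4240 − 0.2744·3.3600 = +15.2610 (running +15.2610)
  i=2: 0.2744·2.2462 − -4.2886·4.4240 = +19.5891 (running +34.8501)
  i=3: -4.2886·-2.5440 − -3.6328·2.2462 = +19.0702 (running +53.9203)
  i=4: -3.6328·-1.6906 − 3.0762·-2.5440 = +13.9675 (running +67.8878)
  i=5: 3.0762·0.2646 − 4.5902·-1.6906 = +8.5742 (running +76.4619)
  i=6: 4.5902·3.3600 − 3.6580·0.2646 = +14.4552 (running +90.9171)
Area = |Σ|/2 = |90.9171|/2 = 45.4586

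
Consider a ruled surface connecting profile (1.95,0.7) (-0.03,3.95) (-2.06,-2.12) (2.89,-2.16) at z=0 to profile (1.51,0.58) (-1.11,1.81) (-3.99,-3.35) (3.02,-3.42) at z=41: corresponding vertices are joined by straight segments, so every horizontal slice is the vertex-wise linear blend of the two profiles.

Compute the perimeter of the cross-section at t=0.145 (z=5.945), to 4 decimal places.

Perimeter at t=0.145: 18.3700

Cross-section at t=0.145: each vertex is (1-t)·p0[i] + t·p1[i].
  v1: (1-0.145)·(1.95,0.7) + 0.145·(1.51,0.58) = (1.8862,0.6826)
  v2: (1-0.145)·(-0.03,3.95) + 0.145·(-1.11,1.81) = (-0.1866,3.6397)
  v3: (1-0.145)·(-2.06,-2.12) + 0.145·(-3.99,-3.35) = (-2.3399,-2.2984)
  v4: (1-0.145)·(2.89,-2.16) + 0.145·(3.02,-3.42) = (2.9089,-2.3427)
Perimeter = Σ |v_{i+1} − v_i|:
  edge 1→2: √(-2.0728² + 2.9571²) = 3.6112 (running 3.6112)
  edge 2→3: √(-2.1533² + -5.9381²) = 6.3164 (running 9.9276)
  edge 3→4: √(5.2487² + -0.0443²) = 5.2489 (running 15.1765)
  edge 4→1: √(-1.0227² + 3.0253²) = 3.1935 (running 18.3700)
Perimeter = 18.3700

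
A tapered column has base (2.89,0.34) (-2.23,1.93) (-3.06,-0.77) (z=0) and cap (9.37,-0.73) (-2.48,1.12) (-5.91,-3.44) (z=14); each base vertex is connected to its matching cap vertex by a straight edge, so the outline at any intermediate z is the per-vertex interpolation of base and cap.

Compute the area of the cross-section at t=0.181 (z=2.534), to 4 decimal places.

Area at t=0.181: 10.6880

Cross-section at t=0.181: each vertex is (1-t)·p0[i] + t·p1[i].
  v1: (1-0.181)·(2.89,0.34) + 0.181·(9.37,-0.73) = (4.0629,0.1463)
  v2: (1-0.181)·(-2.23,1.93) + 0.181·(-2.48,1.12) = (-2.2752,1.7834)
  v3: (1-0.181)·(-3.06,-0.77) + 0.181·(-5.91,-3.44) = (-3.5758,-1.2533)
Shoelace sum Σ(x_i·y_{i+1} − x_{i+1}·y_i):
  i=1: 4.0629·1.7834 − -2.2752·0.1463 = +7.5786 (running +7.5786)
  i=2: -2.2752·-1.2533 − -3.5758·1.7834 = +9.2286 (running +16.8073)
  i=3: -3.5758·0.1463 − 4.0629·-1.2533 = +4.5686 (running +21.3759)
Area = |Σ|/2 = |21.3759|/2 = 10.6880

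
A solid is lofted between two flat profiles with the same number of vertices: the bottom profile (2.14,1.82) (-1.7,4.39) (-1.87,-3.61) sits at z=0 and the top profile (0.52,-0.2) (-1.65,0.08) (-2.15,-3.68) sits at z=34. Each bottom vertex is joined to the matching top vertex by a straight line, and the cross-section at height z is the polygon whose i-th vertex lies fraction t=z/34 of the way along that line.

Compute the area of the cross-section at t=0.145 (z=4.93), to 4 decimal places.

Cross-section at t=0.145: each vertex is (1-t)·p0[i] + t·p1[i].
  v1: (1-0.145)·(2.14,1.82) + 0.145·(0.52,-0.2) = (1.9051,1.5271)
  v2: (1-0.145)·(-1.7,4.39) + 0.145·(-1.65,0.08) = (-1.6927,3.7650)
  v3: (1-0.145)·(-1.87,-3.61) + 0.145·(-2.15,-3.68) = (-1.9106,-3.6201)
Shoelace sum Σ(x_i·y_{i+1} − x_{i+1}·y_i):
  i=1: 1.9051·3.7650 − -1.6927·1.5271 = +9.7578 (running +9.7578)
  i=2: -1.6927·-3.6201 − -1.9106·3.7650 = +13.3215 (running +23.0793)
  i=3: -1.9106·1.5271 − 1.9051·-3.6201 = +3.9791 (running +27.0584)
Area = |Σ|/2 = |27.0584|/2 = 13.5292

Area at t=0.145: 13.5292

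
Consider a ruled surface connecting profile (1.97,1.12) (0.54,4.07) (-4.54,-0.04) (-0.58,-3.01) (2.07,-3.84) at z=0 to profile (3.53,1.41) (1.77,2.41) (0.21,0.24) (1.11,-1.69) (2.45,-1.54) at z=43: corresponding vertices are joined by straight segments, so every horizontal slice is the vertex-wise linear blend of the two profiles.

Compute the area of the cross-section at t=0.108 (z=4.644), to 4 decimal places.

Cross-section at t=0.108: each vertex is (1-t)·p0[i] + t·p1[i].
  v1: (1-0.108)·(1.97,1.12) + 0.108·(3.53,1.41) = (2.1385,1.1513)
  v2: (1-0.108)·(0.54,4.07) + 0.108·(1.77,2.41) = (0.6728,3.8907)
  v3: (1-0.108)·(-4.54,-0.04) + 0.108·(0.21,0.24) = (-4.0270,-0.0098)
  v4: (1-0.108)·(-0.58,-3.01) + 0.108·(1.11,-1.69) = (-0.3975,-2.8674)
  v5: (1-0.108)·(2.07,-3.84) + 0.108·(2.45,-1.54) = (2.1110,-3.5916)
Shoelace sum Σ(x_i·y_{i+1} − x_{i+1}·y_i):
  i=1: 2.1385·3.8907 − 0.6728·1.1513 = +7.5456 (running +7.5456)
  i=2: 0.6728·-0.0098 − -4.0270·3.8907 = +15.6614 (running +23.2069)
  i=3: -4.0270·-2.8674 − -0.3975·-0.0098 = +11.5433 (running +34.7502)
  i=4: -0.3975·-3.5916 − 2.1110·-2.8674 = +7.4809 (running +42.2311)
  i=5: 2.1110·1.1513 − 2.1385·-3.5916 = +10.1110 (running +52.3422)
Area = |Σ|/2 = |52.3422|/2 = 26.1711

Area at t=0.108: 26.1711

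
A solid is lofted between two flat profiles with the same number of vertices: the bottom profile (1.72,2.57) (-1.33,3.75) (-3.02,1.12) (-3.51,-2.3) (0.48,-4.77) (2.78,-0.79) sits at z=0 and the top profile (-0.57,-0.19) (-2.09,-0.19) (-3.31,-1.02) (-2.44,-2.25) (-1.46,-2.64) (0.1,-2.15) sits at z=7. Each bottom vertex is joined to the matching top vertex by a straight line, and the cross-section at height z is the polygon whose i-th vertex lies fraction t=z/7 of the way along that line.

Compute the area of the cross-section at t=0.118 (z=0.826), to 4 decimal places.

Cross-section at t=0.118: each vertex is (1-t)·p0[i] + t·p1[i].
  v1: (1-0.118)·(1.72,2.57) + 0.118·(-0.57,-0.19) = (1.4498,2.2443)
  v2: (1-0.118)·(-1.33,3.75) + 0.118·(-2.09,-0.19) = (-1.4197,3.2851)
  v3: (1-0.118)·(-3.02,1.12) + 0.118·(-3.31,-1.02) = (-3.0542,0.8675)
  v4: (1-0.118)·(-3.51,-2.3) + 0.118·(-2.44,-2.25) = (-3.3837,-2.2941)
  v5: (1-0.118)·(0.48,-4.77) + 0.118·(-1.46,-2.64) = (0.2511,-4.5187)
  v6: (1-0.118)·(2.78,-0.79) + 0.118·(0.1,-2.15) = (2.4638,-0.9505)
Shoelace sum Σ(x_i·y_{i+1} − x_{i+1}·y_i):
  i=1: 1.4498·3.2851 − -1.4197·2.2443 = +7.9489 (running +7.9489)
  i=2: -1.4197·0.8675 − -3.0542·3.2851 = +8.8018 (running +16.7507)
  i=3: -3.0542·-2.2941 − -3.3837·0.8675 = +9.9420 (running +26.6927)
  i=4: -3.3837·-4.5187 − 0.2511·-2.2941 = +15.8660 (running +42.5587)
  i=5: 0.2511·-0.9505 − 2.4638·-4.5187 = +10.8942 (running +53.4529)
  i=6: 2.4638·2.2443 − 1.4498·-0.9505 = +6.9075 (running +60.3604)
Area = |Σ|/2 = |60.3604|/2 = 30.1802

Area at t=0.118: 30.1802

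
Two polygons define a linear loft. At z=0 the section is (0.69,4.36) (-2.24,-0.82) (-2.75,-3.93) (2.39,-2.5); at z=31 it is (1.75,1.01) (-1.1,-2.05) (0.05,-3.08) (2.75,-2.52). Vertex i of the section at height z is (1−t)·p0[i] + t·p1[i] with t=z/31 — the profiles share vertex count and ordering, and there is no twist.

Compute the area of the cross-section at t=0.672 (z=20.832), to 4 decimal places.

Cross-section at t=0.672: each vertex is (1-t)·p0[i] + t·p1[i].
  v1: (1-0.672)·(0.69,4.36) + 0.672·(1.75,1.01) = (1.4023,2.1088)
  v2: (1-0.672)·(-2.24,-0.82) + 0.672·(-1.1,-2.05) = (-1.4739,-1.6466)
  v3: (1-0.672)·(-2.75,-3.93) + 0.672·(0.05,-3.08) = (-0.8684,-3.3588)
  v4: (1-0.672)·(2.39,-2.5) + 0.672·(2.75,-2.52) = (2.6319,-2.5134)
Shoelace sum Σ(x_i·y_{i+1} − x_{i+1}·y_i):
  i=1: 1.4023·-1.6466 − -1.4739·2.1088 = +0.7992 (running +0.7992)
  i=2: -1.4739·-3.3588 − -0.8684·-1.6466 = +3.5207 (running +4.3199)
  i=3: -0.8684·-2.5134 − 2.6319·-3.3588 = +11.0228 (running +15.3427)
  i=4: 2.6319·2.1088 − 1.4023·-2.5134 = +9.0748 (running +24.4175)
Area = |Σ|/2 = |24.4175|/2 = 12.2088

Area at t=0.672: 12.2088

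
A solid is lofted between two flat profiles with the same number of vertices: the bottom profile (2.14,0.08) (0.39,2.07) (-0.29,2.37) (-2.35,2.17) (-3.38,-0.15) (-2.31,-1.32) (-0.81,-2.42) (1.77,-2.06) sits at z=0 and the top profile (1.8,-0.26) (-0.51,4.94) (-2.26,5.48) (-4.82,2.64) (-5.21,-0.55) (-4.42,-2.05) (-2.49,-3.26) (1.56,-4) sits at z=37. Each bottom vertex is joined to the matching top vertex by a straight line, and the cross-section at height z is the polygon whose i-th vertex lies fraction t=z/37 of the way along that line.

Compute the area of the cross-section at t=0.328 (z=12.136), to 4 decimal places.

Cross-section at t=0.328: each vertex is (1-t)·p0[i] + t·p1[i].
  v1: (1-0.328)·(2.14,0.08) + 0.328·(1.8,-0.26) = (2.0285,-0.0315)
  v2: (1-0.328)·(0.39,2.07) + 0.328·(-0.51,4.94) = (0.0948,3.0114)
  v3: (1-0.328)·(-0.29,2.37) + 0.328·(-2.26,5.48) = (-0.9362,3.3901)
  v4: (1-0.328)·(-2.35,2.17) + 0.328·(-4.82,2.64) = (-3.1602,2.3242)
  v5: (1-0.328)·(-3.38,-0.15) + 0.328·(-5.21,-0.55) = (-3.9802,-0.2812)
  v6: (1-0.328)·(-2.31,-1.32) + 0.328·(-4.42,-2.05) = (-3.0021,-1.5594)
  v7: (1-0.328)·(-0.81,-2.42) + 0.328·(-2.49,-3.26) = (-1.3610,-2.6955)
  v8: (1-0.328)·(1.77,-2.06) + 0.328·(1.56,-4) = (1.7011,-2.6963)
Shoelace sum Σ(x_i·y_{i+1} − x_{i+1}·y_i):
  i=1: 2.0285·3.0114 − 0.0948·-0.0315 = +6.1115 (running +6.1115)
  i=2: 0.0948·3.3901 − -0.9362·3.0114 = +3.1405 (running +9.2520)
  i=3: -0.9362·2.3242 − -3.1602·3.3901 = +8.5374 (running +17.7894)
  i=4: -3.1602·-0.2812 − -3.9802·2.3242 = +10.1394 (running +27.9287)
  i=5: -3.9802·-1.5594 − -3.0021·-0.2812 = +5.3628 (running +33.2915)
  i=6: -3.0021·-2.6955 − -1.3610·-1.5594 = +5.9697 (running +39.2612)
  i=7: -1.3610·-2.6963 − 1.7011·-2.6955 = +8.2552 (running +47.5164)
  i=8: 1.7011·-0.0315 − 2.0285·-2.6963 = +5.4158 (running +52.9322)
Area = |Σ|/2 = |52.9322|/2 = 26.4661

Area at t=0.328: 26.4661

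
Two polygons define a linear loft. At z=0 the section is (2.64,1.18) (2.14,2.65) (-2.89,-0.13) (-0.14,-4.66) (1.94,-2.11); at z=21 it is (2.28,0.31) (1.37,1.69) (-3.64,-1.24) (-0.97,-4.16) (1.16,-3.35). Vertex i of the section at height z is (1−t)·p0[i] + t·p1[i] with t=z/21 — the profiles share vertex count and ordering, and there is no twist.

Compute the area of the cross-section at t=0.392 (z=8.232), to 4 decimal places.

Area at t=0.392: 20.3261

Cross-section at t=0.392: each vertex is (1-t)·p0[i] + t·p1[i].
  v1: (1-0.392)·(2.64,1.18) + 0.392·(2.28,0.31) = (2.4989,0.8390)
  v2: (1-0.392)·(2.14,2.65) + 0.392·(1.37,1.69) = (1.8382,2.2737)
  v3: (1-0.392)·(-2.89,-0.13) + 0.392·(-3.64,-1.24) = (-3.1840,-0.5651)
  v4: (1-0.392)·(-0.14,-4.66) + 0.392·(-0.97,-4.16) = (-0.4654,-4.4640)
  v5: (1-0.392)·(1.94,-2.11) + 0.392·(1.16,-3.35) = (1.6342,-2.5961)
Shoelace sum Σ(x_i·y_{i+1} − x_{i+1}·y_i):
  i=1: 2.4989·2.2737 − 1.8382·0.8390 = +4.1395 (running +4.1395)
  i=2: 1.8382·-0.5651 − -3.1840·2.2737 = +6.2006 (running +10.3401)
  i=3: -3.1840·-4.4640 − -0.4654·-0.5651 = +13.9504 (running +24.2905)
  i=4: -0.4654·-2.5961 − 1.6342·-4.4640 = +8.5034 (running +32.7939)
  i=5: 1.6342·0.8390 − 2.4989·-2.5961 = +7.8584 (running +40.6522)
Area = |Σ|/2 = |40.6522|/2 = 20.3261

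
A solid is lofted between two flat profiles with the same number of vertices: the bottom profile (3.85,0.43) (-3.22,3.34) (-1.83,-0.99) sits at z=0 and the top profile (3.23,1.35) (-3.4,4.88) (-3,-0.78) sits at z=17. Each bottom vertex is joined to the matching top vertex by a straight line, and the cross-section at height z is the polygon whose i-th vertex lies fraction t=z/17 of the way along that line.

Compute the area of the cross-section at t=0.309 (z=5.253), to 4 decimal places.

Cross-section at t=0.309: each vertex is (1-t)·p0[i] + t·p1[i].
  v1: (1-0.309)·(3.85,0.43) + 0.309·(3.23,1.35) = (3.6584,0.7143)
  v2: (1-0.309)·(-3.22,3.34) + 0.309·(-3.4,4.88) = (-3.2756,3.8159)
  v3: (1-0.309)·(-1.83,-0.99) + 0.309·(-3,-0.78) = (-2.1915,-0.9251)
Shoelace sum Σ(x_i·y_{i+1} − x_{i+1}·y_i):
  i=1: 3.6584·3.8159 − -3.2756·0.7143 = +16.2997 (running +16.2997)
  i=2: -3.2756·-0.9251 − -2.1915·3.8159 = +11.3929 (running +27.6926)
  i=3: -2.1915·0.7143 − 3.6584·-0.9251 = +1.8191 (running +29.5117)
Area = |Σ|/2 = |29.5117|/2 = 14.7558

Area at t=0.309: 14.7558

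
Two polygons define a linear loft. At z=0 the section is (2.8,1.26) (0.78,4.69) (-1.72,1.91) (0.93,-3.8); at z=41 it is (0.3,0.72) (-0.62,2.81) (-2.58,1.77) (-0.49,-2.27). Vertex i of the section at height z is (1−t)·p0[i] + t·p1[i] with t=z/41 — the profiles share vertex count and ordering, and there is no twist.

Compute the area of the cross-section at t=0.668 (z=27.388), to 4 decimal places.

Cross-section at t=0.668: each vertex is (1-t)·p0[i] + t·p1[i].
  v1: (1-0.668)·(2.8,1.26) + 0.668·(0.3,0.72) = (1.1300,0.8993)
  v2: (1-0.668)·(0.78,4.69) + 0.668·(-0.62,2.81) = (-0.1552,3.4342)
  v3: (1-0.668)·(-1.72,1.91) + 0.668·(-2.58,1.77) = (-2.2945,1.8165)
  v4: (1-0.668)·(0.93,-3.8) + 0.668·(-0.49,-2.27) = (-0.0186,-2.7780)
Shoelace sum Σ(x_i·y_{i+1} − x_{i+1}·y_i):
  i=1: 1.1300·3.4342 − -0.1552·0.8993 = +4.0202 (running +4.0202)
  i=2: -0.1552·1.8165 − -2.2945·3.4342 = +7.5977 (running +11.6179)
  i=3: -2.2945·-2.7780 − -0.0186·1.8165 = +6.4077 (running +18.0256)
  i=4: -0.0186·0.8993 − 1.1300·-2.7780 = +3.1224 (running +21.1480)
Area = |Σ|/2 = |21.1480|/2 = 10.5740

Area at t=0.668: 10.5740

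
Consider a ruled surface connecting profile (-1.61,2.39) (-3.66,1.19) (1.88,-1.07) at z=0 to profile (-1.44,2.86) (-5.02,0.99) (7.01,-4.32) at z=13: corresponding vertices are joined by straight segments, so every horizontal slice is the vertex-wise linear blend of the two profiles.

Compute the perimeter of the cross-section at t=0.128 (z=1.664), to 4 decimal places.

Cross-section at t=0.128: each vertex is (1-t)·p0[i] + t·p1[i].
  v1: (1-0.128)·(-1.61,2.39) + 0.128·(-1.44,2.86) = (-1.5882,2.4502)
  v2: (1-0.128)·(-3.66,1.19) + 0.128·(-5.02,0.99) = (-3.8341,1.1644)
  v3: (1-0.128)·(1.88,-1.07) + 0.128·(7.01,-4.32) = (2.5366,-1.4860)
Perimeter = Σ |v_{i+1} − v_i|:
  edge 1→2: √(-2.2458² + -1.2858²) = 2.5879 (running 2.5879)
  edge 2→3: √(6.3707² + -2.6504²) = 6.9001 (running 9.4879)
  edge 3→1: √(-4.1249² + 3.9362²) = 5.7016 (running 15.1895)
Perimeter = 15.1895

Perimeter at t=0.128: 15.1895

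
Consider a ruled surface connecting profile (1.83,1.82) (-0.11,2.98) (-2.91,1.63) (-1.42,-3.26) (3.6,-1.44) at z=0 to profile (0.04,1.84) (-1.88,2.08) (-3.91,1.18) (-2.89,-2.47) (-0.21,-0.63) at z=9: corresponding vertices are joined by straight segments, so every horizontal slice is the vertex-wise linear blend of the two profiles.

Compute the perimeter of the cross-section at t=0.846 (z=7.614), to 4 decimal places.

Perimeter at t=0.846: 14.4555

Cross-section at t=0.846: each vertex is (1-t)·p0[i] + t·p1[i].
  v1: (1-0.846)·(1.83,1.82) + 0.846·(0.04,1.84) = (0.3157,1.8369)
  v2: (1-0.846)·(-0.11,2.98) + 0.846·(-1.88,2.08) = (-1.6074,2.2186)
  v3: (1-0.846)·(-2.91,1.63) + 0.846·(-3.91,1.18) = (-3.7560,1.2493)
  v4: (1-0.846)·(-1.42,-3.26) + 0.846·(-2.89,-2.47) = (-2.6636,-2.5917)
  v5: (1-0.846)·(3.6,-1.44) + 0.846·(-0.21,-0.63) = (0.3767,-0.7547)
Perimeter = Σ |v_{i+1} − v_i|:
  edge 1→2: √(-1.9231² + 0.3817²) = 1.9606 (running 1.9606)
  edge 2→3: √(-2.1486² + -0.9693²) = 2.3571 (running 4.3177)
  edge 3→4: √(1.0924² + -3.8410²) = 3.9933 (running 8.3110)
  edge 4→5: √(3.0404² + 1.8369²) = 3.5522 (running 11.8632)
  edge 5→1: √(-0.0611² + 2.5917²) = 2.5924 (running 14.4555)
Perimeter = 14.4555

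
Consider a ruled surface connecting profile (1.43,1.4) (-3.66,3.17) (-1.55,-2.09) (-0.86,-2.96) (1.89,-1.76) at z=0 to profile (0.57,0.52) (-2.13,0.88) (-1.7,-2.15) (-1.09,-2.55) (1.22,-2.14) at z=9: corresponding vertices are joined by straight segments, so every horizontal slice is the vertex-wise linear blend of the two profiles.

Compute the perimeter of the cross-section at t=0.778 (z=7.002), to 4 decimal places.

Cross-section at t=0.778: each vertex is (1-t)·p0[i] + t·p1[i].
  v1: (1-0.778)·(1.43,1.4) + 0.778·(0.57,0.52) = (0.7609,0.7154)
  v2: (1-0.778)·(-3.66,3.17) + 0.778·(-2.13,0.88) = (-2.4697,1.3884)
  v3: (1-0.778)·(-1.55,-2.09) + 0.778·(-1.7,-2.15) = (-1.6667,-2.1367)
  v4: (1-0.778)·(-0.86,-2.96) + 0.778·(-1.09,-2.55) = (-1.0389,-2.6410)
  v5: (1-0.778)·(1.89,-1.76) + 0.778·(1.22,-2.14) = (1.3687,-2.0556)
Perimeter = Σ |v_{i+1} − v_i|:
  edge 1→2: √(-3.2306² + 0.6730²) = 3.2999 (running 3.2999)
  edge 2→3: √(0.8030² + -3.5251²) = 3.6154 (running 6.9153)
  edge 3→4: √(0.6278² + -0.5043²) = 0.8053 (running 7.7206)
  edge 4→5: √(2.4077² + 0.5854²) = 2.4778 (running 10.1984)
  edge 5→1: √(-0.6078² + 2.7710²) = 2.8369 (running 13.0353)
Perimeter = 13.0353

Perimeter at t=0.778: 13.0353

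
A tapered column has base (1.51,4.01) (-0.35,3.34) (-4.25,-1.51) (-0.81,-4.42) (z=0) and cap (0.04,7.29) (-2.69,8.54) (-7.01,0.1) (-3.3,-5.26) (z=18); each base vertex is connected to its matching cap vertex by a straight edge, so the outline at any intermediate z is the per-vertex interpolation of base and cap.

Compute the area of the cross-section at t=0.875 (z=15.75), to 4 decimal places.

Area at t=0.875: 42.8680

Cross-section at t=0.875: each vertex is (1-t)·p0[i] + t·p1[i].
  v1: (1-0.875)·(1.51,4.01) + 0.875·(0.04,7.29) = (0.2238,6.8800)
  v2: (1-0.875)·(-0.35,3.34) + 0.875·(-2.69,8.54) = (-2.3975,7.8900)
  v3: (1-0.875)·(-4.25,-1.51) + 0.875·(-7.01,0.1) = (-6.6650,-0.1012)
  v4: (1-0.875)·(-0.81,-4.42) + 0.875·(-3.3,-5.26) = (-2.9887,-5.1550)
Shoelace sum Σ(x_i·y_{i+1} − x_{i+1}·y_i):
  i=1: 0.2238·7.8900 − -2.3975·6.8800 = +18.2602 (running +18.2602)
  i=2: -2.3975·-0.1012 − -6.6650·7.8900 = +52.8296 (running +71.0898)
  i=3: -6.6650·-5.1550 − -2.9887·-0.1012 = +34.0555 (running +105.1452)
  i=4: -2.9887·6.8800 − 0.2238·-5.1550 = -19.4092 (running +85.7361)
Area = |Σ|/2 = |85.7361|/2 = 42.8680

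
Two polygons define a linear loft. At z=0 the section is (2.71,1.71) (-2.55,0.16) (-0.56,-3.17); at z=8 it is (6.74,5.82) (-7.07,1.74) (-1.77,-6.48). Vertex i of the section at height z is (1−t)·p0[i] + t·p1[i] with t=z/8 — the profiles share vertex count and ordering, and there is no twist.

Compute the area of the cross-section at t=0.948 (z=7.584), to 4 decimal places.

Cross-section at t=0.948: each vertex is (1-t)·p0[i] + t·p1[i].
  v1: (1-0.948)·(2.71,1.71) + 0.948·(6.74,5.82) = (6.5304,5.6063)
  v2: (1-0.948)·(-2.55,0.16) + 0.948·(-7.07,1.74) = (-6.8350,1.6578)
  v3: (1-0.948)·(-0.56,-3.17) + 0.948·(-1.77,-6.48) = (-1.7071,-6.3079)
Shoelace sum Σ(x_i·y_{i+1} − x_{i+1}·y_i):
  i=1: 6.5304·1.6578 − -6.8350·5.6063 = +49.1451 (running +49.1451)
  i=2: -6.8350·-6.3079 − -1.7071·1.6578 = +45.9442 (running +95.0893)
  i=3: -1.7071·5.6063 − 6.5304·-6.3079 = +31.6229 (running +126.7122)
Area = |Σ|/2 = |126.7122|/2 = 63.3561

Area at t=0.948: 63.3561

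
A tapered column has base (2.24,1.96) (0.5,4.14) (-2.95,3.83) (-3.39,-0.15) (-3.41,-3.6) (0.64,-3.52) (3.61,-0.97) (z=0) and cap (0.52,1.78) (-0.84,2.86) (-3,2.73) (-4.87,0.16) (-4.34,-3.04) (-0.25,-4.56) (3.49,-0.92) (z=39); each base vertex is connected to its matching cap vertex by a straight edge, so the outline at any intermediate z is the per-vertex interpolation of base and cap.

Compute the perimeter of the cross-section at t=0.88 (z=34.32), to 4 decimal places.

Cross-section at t=0.88: each vertex is (1-t)·p0[i] + t·p1[i].
  v1: (1-0.88)·(2.24,1.96) + 0.88·(0.52,1.78) = (0.7264,1.8016)
  v2: (1-0.88)·(0.5,4.14) + 0.88·(-0.84,2.86) = (-0.6792,3.0136)
  v3: (1-0.88)·(-2.95,3.83) + 0.88·(-3,2.73) = (-2.9940,2.8620)
  v4: (1-0.88)·(-3.39,-0.15) + 0.88·(-4.87,0.16) = (-4.6924,0.1228)
  v5: (1-0.88)·(-3.41,-3.6) + 0.88·(-4.34,-3.04) = (-4.2284,-3.1072)
  v6: (1-0.88)·(0.64,-3.52) + 0.88·(-0.25,-4.56) = (-0.1432,-4.4352)
  v7: (1-0.88)·(3.61,-0.97) + 0.88·(3.49,-0.92) = (3.5044,-0.9260)
Perimeter = Σ |v_{i+1} − v_i|:
  edge 1→2: √(-1.4056² + 1.2120²) = 1.8560 (running 1.8560)
  edge 2→3: √(-2.3148² + -0.1516²) = 2.3198 (running 4.1757)
  edge 3→4: √(-1.6984² + -2.7392²) = 3.2230 (running 7.3987)
  edge 4→5: √(0.4640² + -3.2300²) = 3.2632 (running 10.6619)
  edge 5→6: √(4.0852² + -1.3280²) = 4.2956 (running 14.9575)
  edge 6→7: √(3.6476² + 3.5092²) = 5.0616 (running 20.0191)
  edge 7→1: √(-2.7780² + 2.7276²) = 3.8932 (running 23.9123)
Perimeter = 23.9123

Perimeter at t=0.88: 23.9123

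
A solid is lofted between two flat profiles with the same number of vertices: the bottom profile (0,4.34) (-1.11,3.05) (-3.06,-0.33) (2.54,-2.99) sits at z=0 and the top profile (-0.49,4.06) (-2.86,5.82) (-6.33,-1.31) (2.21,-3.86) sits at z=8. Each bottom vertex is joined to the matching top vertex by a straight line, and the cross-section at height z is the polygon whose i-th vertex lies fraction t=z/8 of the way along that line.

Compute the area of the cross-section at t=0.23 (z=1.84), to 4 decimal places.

Area at t=0.23: 22.3262

Cross-section at t=0.23: each vertex is (1-t)·p0[i] + t·p1[i].
  v1: (1-0.23)·(0,4.34) + 0.23·(-0.49,4.06) = (-0.1127,4.2756)
  v2: (1-0.23)·(-1.11,3.05) + 0.23·(-2.86,5.82) = (-1.5125,3.6871)
  v3: (1-0.23)·(-3.06,-0.33) + 0.23·(-6.33,-1.31) = (-3.8121,-0.5554)
  v4: (1-0.23)·(2.54,-2.99) + 0.23·(2.21,-3.86) = (2.4641,-3.1901)
Shoelace sum Σ(x_i·y_{i+1} − x_{i+1}·y_i):
  i=1: -0.1127·3.6871 − -1.5125·4.2756 = +6.0513 (running +6.0513)
  i=2: -1.5125·-0.5554 − -3.8121·3.6871 = +14.8956 (running +20.9469)
  i=3: -3.8121·-3.1901 − 2.4641·-0.5554 = +13.5295 (running +34.4765)
  i=4: 2.4641·4.2756 − -0.1127·-3.1901 = +10.1760 (running +44.6525)
Area = |Σ|/2 = |44.6525|/2 = 22.3262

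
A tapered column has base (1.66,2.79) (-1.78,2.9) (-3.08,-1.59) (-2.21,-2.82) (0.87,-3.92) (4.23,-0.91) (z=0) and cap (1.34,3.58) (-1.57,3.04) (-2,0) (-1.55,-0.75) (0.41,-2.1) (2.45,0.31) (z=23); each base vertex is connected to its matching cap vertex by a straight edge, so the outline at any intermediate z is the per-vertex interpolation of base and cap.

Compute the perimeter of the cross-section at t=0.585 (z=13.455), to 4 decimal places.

Cross-section at t=0.585: each vertex is (1-t)·p0[i] + t·p1[i].
  v1: (1-0.585)·(1.66,2.79) + 0.585·(1.34,3.58) = (1.4728,3.2522)
  v2: (1-0.585)·(-1.78,2.9) + 0.585·(-1.57,3.04) = (-1.6572,2.9819)
  v3: (1-0.585)·(-3.08,-1.59) + 0.585·(-2,0) = (-2.4482,-0.6599)
  v4: (1-0.585)·(-2.21,-2.82) + 0.585·(-1.55,-0.75) = (-1.8239,-1.6091)
  v5: (1-0.585)·(0.87,-3.92) + 0.585·(0.41,-2.1) = (0.6009,-2.8553)
  v6: (1-0.585)·(4.23,-0.91) + 0.585·(2.45,0.31) = (3.1887,-0.1963)
Perimeter = Σ |v_{i+1} − v_i|:
  edge 1→2: √(-3.1300² + -0.2703²) = 3.1416 (running 3.1416)
  edge 2→3: √(-0.7910² + -3.6418²) = 3.7267 (running 6.8683)
  edge 3→4: √(0.6243² + -0.9492²) = 1.1361 (running 8.0044)
  edge 4→5: √(2.4248² + -1.2462²) = 2.7263 (running 10.7307)
  edge 5→6: √(2.5878² + 2.6590²) = 3.7104 (running 14.4411)
  edge 6→1: √(-1.7159² + 3.4485²) = 3.8518 (running 18.2928)
Perimeter = 18.2928

Perimeter at t=0.585: 18.2928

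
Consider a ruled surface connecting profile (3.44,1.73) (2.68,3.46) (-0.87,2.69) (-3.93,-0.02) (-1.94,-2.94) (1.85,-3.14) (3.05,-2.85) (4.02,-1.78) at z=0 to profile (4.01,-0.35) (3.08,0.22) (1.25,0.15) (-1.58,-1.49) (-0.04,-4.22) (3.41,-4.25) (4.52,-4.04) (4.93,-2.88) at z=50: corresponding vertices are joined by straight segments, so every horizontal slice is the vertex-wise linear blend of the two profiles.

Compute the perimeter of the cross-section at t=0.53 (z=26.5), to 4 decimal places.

Cross-section at t=0.53: each vertex is (1-t)·p0[i] + t·p1[i].
  v1: (1-0.53)·(3.44,1.73) + 0.53·(4.01,-0.35) = (3.7421,0.6276)
  v2: (1-0.53)·(2.68,3.46) + 0.53·(3.08,0.22) = (2.8920,1.7428)
  v3: (1-0.53)·(-0.87,2.69) + 0.53·(1.25,0.15) = (0.2536,1.3438)
  v4: (1-0.53)·(-3.93,-0.02) + 0.53·(-1.58,-1.49) = (-2.6845,-0.7991)
  v5: (1-0.53)·(-1.94,-2.94) + 0.53·(-0.04,-4.22) = (-0.9330,-3.6184)
  v6: (1-0.53)·(1.85,-3.14) + 0.53·(3.41,-4.25) = (2.6768,-3.7283)
  v7: (1-0.53)·(3.05,-2.85) + 0.53·(4.52,-4.04) = (3.8291,-3.4807)
  v8: (1-0.53)·(4.02,-1.78) + 0.53·(4.93,-2.88) = (4.5023,-2.3630)
Perimeter = Σ |v_{i+1} − v_i|:
  edge 1→2: √(-0.8501² + 1.1152²) = 1.4023 (running 1.4023)
  edge 2→3: √(-2.6384² + -0.3990²) = 2.6684 (running 4.0707)
  edge 3→4: √(-2.9381² + -2.1429²) = 3.6365 (running 7.7072)
  edge 4→5: √(1.7515² + -2.8193²) = 3.3191 (running 11.0263)
  edge 5→6: √(3.6098² + -0.1099²) = 3.6115 (running 14.6377)
  edge 6→7: √(1.1523² + 0.2476²) = 1.1786 (running 15.8163)
  edge 7→8: √(0.6732² + 1.1177²) = 1.3048 (running 17.1211)
  edge 8→1: √(-0.7602² + 2.9906²) = 3.0857 (running 20.2068)
Perimeter = 20.2068

Perimeter at t=0.53: 20.2068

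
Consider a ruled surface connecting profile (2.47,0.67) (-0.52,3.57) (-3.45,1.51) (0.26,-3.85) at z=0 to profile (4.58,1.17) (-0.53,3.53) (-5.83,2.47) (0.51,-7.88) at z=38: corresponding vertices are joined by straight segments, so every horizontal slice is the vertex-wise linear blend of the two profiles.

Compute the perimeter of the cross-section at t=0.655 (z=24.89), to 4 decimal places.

Cross-section at t=0.655: each vertex is (1-t)·p0[i] + t·p1[i].
  v1: (1-0.655)·(2.47,0.67) + 0.655·(4.58,1.17) = (3.8521,0.9975)
  v2: (1-0.655)·(-0.52,3.57) + 0.655·(-0.53,3.53) = (-0.5266,3.5438)
  v3: (1-0.655)·(-3.45,1.51) + 0.655·(-5.83,2.47) = (-5.0089,2.1388)
  v4: (1-0.655)·(0.26,-3.85) + 0.655·(0.51,-7.88) = (0.4238,-6.4897)
Perimeter = Σ |v_{i+1} − v_i|:
  edge 1→2: √(-4.3786² + 2.5463²) = 5.0652 (running 5.0652)
  edge 2→3: √(-4.4824² + -1.4050²) = 4.6974 (running 9.7625)
  edge 3→4: √(5.4327² + -8.6285²) = 10.1963 (running 19.9588)
  edge 4→1: √(3.4283² + 7.4871²) = 8.2347 (running 28.1935)
Perimeter = 28.1935

Perimeter at t=0.655: 28.1935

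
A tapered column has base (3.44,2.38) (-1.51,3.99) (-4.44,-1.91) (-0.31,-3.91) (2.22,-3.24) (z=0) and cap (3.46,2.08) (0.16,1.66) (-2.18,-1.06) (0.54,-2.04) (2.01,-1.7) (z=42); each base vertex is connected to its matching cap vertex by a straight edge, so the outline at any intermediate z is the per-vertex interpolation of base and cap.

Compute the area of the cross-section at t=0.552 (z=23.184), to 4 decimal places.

Cross-section at t=0.552: each vertex is (1-t)·p0[i] + t·p1[i].
  v1: (1-0.552)·(3.44,2.38) + 0.552·(3.46,2.08) = (3.4510,2.2144)
  v2: (1-0.552)·(-1.51,3.99) + 0.552·(0.16,1.66) = (-0.5882,2.7038)
  v3: (1-0.552)·(-4.44,-1.91) + 0.552·(-2.18,-1.06) = (-3.1925,-1.4408)
  v4: (1-0.552)·(-0.31,-3.91) + 0.552·(0.54,-2.04) = (0.1592,-2.8778)
  v5: (1-0.552)·(2.22,-3.24) + 0.552·(2.01,-1.7) = (2.1041,-2.3899)
Shoelace sum Σ(x_i·y_{i+1} − x_{i+1}·y_i):
  i=1: 3.4510·2.7038 − -0.5882·2.2144 = +10.6335 (running +10.6335)
  i=2: -0.5882·-1.4408 − -3.1925·2.7038 = +9.4794 (running +20.1129)
  i=3: -3.1925·-2.8778 − 0.1592·-1.4408 = +9.4166 (running +29.5294)
  i=4: 0.1592·-2.3899 − 2.1041·-2.8778 = +5.6746 (running +35.2040)
  i=5: 2.1041·2.2144 − 3.4510·-2.3899 = +12.9070 (running +48.1110)
Area = |Σ|/2 = |48.1110|/2 = 24.0555

Area at t=0.552: 24.0555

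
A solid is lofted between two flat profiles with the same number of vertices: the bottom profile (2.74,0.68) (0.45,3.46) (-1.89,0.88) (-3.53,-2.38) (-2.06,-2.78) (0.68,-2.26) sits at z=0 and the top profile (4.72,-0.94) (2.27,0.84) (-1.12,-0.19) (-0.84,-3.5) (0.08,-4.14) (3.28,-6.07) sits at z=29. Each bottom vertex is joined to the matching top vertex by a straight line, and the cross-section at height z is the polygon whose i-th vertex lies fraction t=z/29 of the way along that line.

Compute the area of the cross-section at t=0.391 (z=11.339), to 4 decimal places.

Cross-section at t=0.391: each vertex is (1-t)·p0[i] + t·p1[i].
  v1: (1-0.391)·(2.74,0.68) + 0.391·(4.72,-0.94) = (3.5142,0.0466)
  v2: (1-0.391)·(0.45,3.46) + 0.391·(2.27,0.84) = (1.1616,2.4356)
  v3: (1-0.391)·(-1.89,0.88) + 0.391·(-1.12,-0.19) = (-1.5889,0.4616)
  v4: (1-0.391)·(-3.53,-2.38) + 0.391·(-0.84,-3.5) = (-2.4782,-2.8179)
  v5: (1-0.391)·(-2.06,-2.78) + 0.391·(0.08,-4.14) = (-1.2233,-3.3118)
  v6: (1-0.391)·(0.68,-2.26) + 0.391·(3.28,-6.07) = (1.6966,-3.7497)
Shoelace sum Σ(x_i·y_{i+1} − x_{i+1}·y_i):
  i=1: 3.5142·2.4356 − 1.1616·0.0466 = +8.5050 (running +8.5050)
  i=2: 1.1616·0.4616 − -1.5889·2.4356 = +4.4062 (running +12.9112)
  i=3: -1.5889·-2.8179 − -2.4782·0.4616 = +5.6215 (running +18.5327)
  i=4: -2.4782·-3.3118 − -1.2233·-2.8179 = +4.7602 (running +23.2928)
  i=5: -1.2233·-3.7497 − 1.6966·-3.3118 = +10.2056 (running +33.4984)
  i=6: 1.6966·0.0466 − 3.5142·-3.7497 = +13.2562 (running +46.7546)
Area = |Σ|/2 = |46.7546|/2 = 23.3773

Area at t=0.391: 23.3773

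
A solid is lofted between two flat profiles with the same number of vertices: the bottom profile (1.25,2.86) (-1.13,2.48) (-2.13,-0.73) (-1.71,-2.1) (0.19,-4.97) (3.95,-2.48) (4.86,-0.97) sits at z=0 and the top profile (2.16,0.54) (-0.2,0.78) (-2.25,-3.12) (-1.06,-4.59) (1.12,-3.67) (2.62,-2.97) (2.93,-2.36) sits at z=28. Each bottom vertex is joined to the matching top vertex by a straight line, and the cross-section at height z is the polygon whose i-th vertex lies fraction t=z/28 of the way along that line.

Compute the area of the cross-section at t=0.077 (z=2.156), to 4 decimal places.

Cross-section at t=0.077: each vertex is (1-t)·p0[i] + t·p1[i].
  v1: (1-0.077)·(1.25,2.86) + 0.077·(2.16,0.54) = (1.3201,2.6814)
  v2: (1-0.077)·(-1.13,2.48) + 0.077·(-0.2,0.78) = (-1.0584,2.3491)
  v3: (1-0.077)·(-2.13,-0.73) + 0.077·(-2.25,-3.12) = (-2.1392,-0.9140)
  v4: (1-0.077)·(-1.71,-2.1) + 0.077·(-1.06,-4.59) = (-1.6600,-2.2917)
  v5: (1-0.077)·(0.19,-4.97) + 0.077·(1.12,-3.67) = (0.2616,-4.8699)
  v6: (1-0.077)·(3.95,-2.48) + 0.077·(2.62,-2.97) = (3.8476,-2.5177)
  v7: (1-0.077)·(4.86,-0.97) + 0.077·(2.93,-2.36) = (4.7114,-1.0770)
Shoelace sum Σ(x_i·y_{i+1} − x_{i+1}·y_i):
  i=1: 1.3201·2.3491 − -1.0584·2.6814 = +5.9389 (running +5.9389)
  i=2: -1.0584·-0.9140 − -2.1392·2.3491 = +5.9927 (running +11.9316)
  i=3: -2.1392·-2.2917 − -1.6600·-0.9140 = +3.3853 (running +15.3169)
  i=4: -1.6600·-4.8699 − 0.2616·-2.2917 = +8.6833 (running +24.0002)
  i=5: 0.2616·-2.5177 − 3.8476·-4.8699 = +18.0787 (running +42.0790)
  i=6: 3.8476·-1.0770 − 4.7114·-2.5177 = +7.7180 (running +49.7970)
  i=7: 4.7114·2.6814 − 1.3201·-1.0770 = +14.0547 (running +63.8517)
Area = |Σ|/2 = |63.8517|/2 = 31.9258

Area at t=0.077: 31.9258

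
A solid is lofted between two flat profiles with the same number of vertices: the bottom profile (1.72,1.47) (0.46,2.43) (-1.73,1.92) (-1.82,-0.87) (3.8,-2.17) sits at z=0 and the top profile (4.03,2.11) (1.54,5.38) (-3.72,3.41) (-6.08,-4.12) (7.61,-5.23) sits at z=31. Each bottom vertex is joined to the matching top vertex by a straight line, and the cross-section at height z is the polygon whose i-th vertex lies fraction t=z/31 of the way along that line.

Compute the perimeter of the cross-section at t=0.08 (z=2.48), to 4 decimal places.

Perimeter at t=0.08: 18.3773

Cross-section at t=0.08: each vertex is (1-t)·p0[i] + t·p1[i].
  v1: (1-0.08)·(1.72,1.47) + 0.08·(4.03,2.11) = (1.9048,1.5212)
  v2: (1-0.08)·(0.46,2.43) + 0.08·(1.54,5.38) = (0.5464,2.6660)
  v3: (1-0.08)·(-1.73,1.92) + 0.08·(-3.72,3.41) = (-1.8892,2.0392)
  v4: (1-0.08)·(-1.82,-0.87) + 0.08·(-6.08,-4.12) = (-2.1608,-1.1300)
  v5: (1-0.08)·(3.8,-2.17) + 0.08·(7.61,-5.23) = (4.1048,-2.4148)
Perimeter = Σ |v_{i+1} − v_i|:
  edge 1→2: √(-1.3584² + 1.1448²) = 1.7765 (running 1.7765)
  edge 2→3: √(-2.4356² + -0.6268²) = 2.5150 (running 4.2914)
  edge 3→4: √(-0.2716² + -3.1692²) = 3.1808 (running 7.4722)
  edge 4→5: √(6.2656² + -1.2848²) = 6.3960 (running 13.8682)
  edge 5→1: √(-2.2000² + 3.9360²) = 4.5091 (running 18.3773)
Perimeter = 18.3773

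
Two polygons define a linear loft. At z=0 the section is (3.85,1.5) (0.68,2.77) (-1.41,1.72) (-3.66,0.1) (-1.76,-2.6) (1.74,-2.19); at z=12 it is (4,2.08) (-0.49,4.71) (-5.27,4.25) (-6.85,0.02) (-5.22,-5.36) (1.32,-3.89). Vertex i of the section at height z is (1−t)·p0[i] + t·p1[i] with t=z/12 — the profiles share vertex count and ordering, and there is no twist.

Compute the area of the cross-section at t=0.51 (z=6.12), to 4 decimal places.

Cross-section at t=0.51: each vertex is (1-t)·p0[i] + t·p1[i].
  v1: (1-0.51)·(3.85,1.5) + 0.51·(4,2.08) = (3.9265,1.7958)
  v2: (1-0.51)·(0.68,2.77) + 0.51·(-0.49,4.71) = (0.0833,3.7594)
  v3: (1-0.51)·(-1.41,1.72) + 0.51·(-5.27,4.25) = (-3.3786,3.0103)
  v4: (1-0.51)·(-3.66,0.1) + 0.51·(-6.85,0.02) = (-5.2869,0.0592)
  v5: (1-0.51)·(-1.76,-2.6) + 0.51·(-5.22,-5.36) = (-3.5246,-4.0076)
  v6: (1-0.51)·(1.74,-2.19) + 0.51·(1.32,-3.89) = (1.5258,-3.0570)
Shoelace sum Σ(x_i·y_{i+1} − x_{i+1}·y_i):
  i=1: 3.9265·3.7594 − 0.0833·1.7958 = +14.6117 (running +14.6117)
  i=2: 0.0833·3.0103 − -3.3786·3.7594 = +12.9523 (running +27.5640)
  i=3: -3.3786·0.0592 − -5.2869·3.0103 = +15.7151 (running +43.2791)
  i=4: -5.2869·-4.0076 − -3.5246·0.0592 = +21.3964 (running +64.6755)
  i=5: -3.5246·-3.0570 − 1.5258·-4.0076 = +16.8895 (running +81.5650)
  i=6: 1.5258·1.7958 − 3.9265·-3.0570 = +14.7433 (running +96.3084)
Area = |Σ|/2 = |96.3084|/2 = 48.1542

Area at t=0.51: 48.1542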